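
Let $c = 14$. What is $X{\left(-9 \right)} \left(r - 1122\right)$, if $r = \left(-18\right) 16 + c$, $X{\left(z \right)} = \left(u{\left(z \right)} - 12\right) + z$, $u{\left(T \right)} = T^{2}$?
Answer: $-83760$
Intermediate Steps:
$X{\left(z \right)} = -12 + z + z^{2}$ ($X{\left(z \right)} = \left(z^{2} - 12\right) + z = \left(-12 + z^{2}\right) + z = -12 + z + z^{2}$)
$r = -274$ ($r = \left(-18\right) 16 + 14 = -288 + 14 = -274$)
$X{\left(-9 \right)} \left(r - 1122\right) = \left(-12 - 9 + \left(-9\right)^{2}\right) \left(-274 - 1122\right) = \left(-12 - 9 + 81\right) \left(-1396\right) = 60 \left(-1396\right) = -83760$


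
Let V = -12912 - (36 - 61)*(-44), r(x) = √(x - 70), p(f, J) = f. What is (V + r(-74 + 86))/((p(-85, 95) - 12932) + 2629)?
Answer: 3503/2597 - I*√58/10388 ≈ 1.3489 - 0.00073313*I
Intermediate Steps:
r(x) = √(-70 + x)
V = -14012 (V = -12912 - (-25)*(-44) = -12912 - 1*1100 = -12912 - 1100 = -14012)
(V + r(-74 + 86))/((p(-85, 95) - 12932) + 2629) = (-14012 + √(-70 + (-74 + 86)))/((-85 - 12932) + 2629) = (-14012 + √(-70 + 12))/(-13017 + 2629) = (-14012 + √(-58))/(-10388) = (-14012 + I*√58)*(-1/10388) = 3503/2597 - I*√58/10388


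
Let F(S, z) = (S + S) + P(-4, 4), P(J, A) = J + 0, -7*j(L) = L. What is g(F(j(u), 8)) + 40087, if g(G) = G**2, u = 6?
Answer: 1965863/49 ≈ 40120.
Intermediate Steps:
j(L) = -L/7
P(J, A) = J
F(S, z) = -4 + 2*S (F(S, z) = (S + S) - 4 = 2*S - 4 = -4 + 2*S)
g(F(j(u), 8)) + 40087 = (-4 + 2*(-1/7*6))**2 + 40087 = (-4 + 2*(-6/7))**2 + 40087 = (-4 - 12/7)**2 + 40087 = (-40/7)**2 + 40087 = 1600/49 + 40087 = 1965863/49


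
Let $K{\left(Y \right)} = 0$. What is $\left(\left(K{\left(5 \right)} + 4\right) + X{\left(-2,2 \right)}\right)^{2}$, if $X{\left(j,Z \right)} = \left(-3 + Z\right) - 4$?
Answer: $1$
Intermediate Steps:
$X{\left(j,Z \right)} = -7 + Z$
$\left(\left(K{\left(5 \right)} + 4\right) + X{\left(-2,2 \right)}\right)^{2} = \left(\left(0 + 4\right) + \left(-7 + 2\right)\right)^{2} = \left(4 - 5\right)^{2} = \left(-1\right)^{2} = 1$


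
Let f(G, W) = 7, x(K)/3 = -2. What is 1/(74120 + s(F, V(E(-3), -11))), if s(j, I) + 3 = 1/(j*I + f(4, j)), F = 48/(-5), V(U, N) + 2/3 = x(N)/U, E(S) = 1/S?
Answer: 797/59071244 ≈ 1.3492e-5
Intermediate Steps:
x(K) = -6 (x(K) = 3*(-2) = -6)
V(U, N) = -⅔ - 6/U
F = -48/5 (F = 48*(-⅕) = -48/5 ≈ -9.6000)
s(j, I) = -3 + 1/(7 + I*j) (s(j, I) = -3 + 1/(j*I + 7) = -3 + 1/(I*j + 7) = -3 + 1/(7 + I*j))
1/(74120 + s(F, V(E(-3), -11))) = 1/(74120 + (-20 - 3*(-⅔ - 6/(1/(-3)))*(-48/5))/(7 + (-⅔ - 6/(1/(-3)))*(-48/5))) = 1/(74120 + (-20 - 3*(-⅔ - 6/(-⅓))*(-48/5))/(7 + (-⅔ - 6/(-⅓))*(-48/5))) = 1/(74120 + (-20 - 3*(-⅔ - 6*(-3))*(-48/5))/(7 + (-⅔ - 6*(-3))*(-48/5))) = 1/(74120 + (-20 - 3*(-⅔ + 18)*(-48/5))/(7 + (-⅔ + 18)*(-48/5))) = 1/(74120 + (-20 - 3*52/3*(-48/5))/(7 + (52/3)*(-48/5))) = 1/(74120 + (-20 + 2496/5)/(7 - 832/5)) = 1/(74120 + (2396/5)/(-797/5)) = 1/(74120 - 5/797*2396/5) = 1/(74120 - 2396/797) = 1/(59071244/797) = 797/59071244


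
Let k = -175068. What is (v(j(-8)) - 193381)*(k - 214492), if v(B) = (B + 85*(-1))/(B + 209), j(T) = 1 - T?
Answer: 8211366560520/109 ≈ 7.5334e+10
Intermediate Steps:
v(B) = (-85 + B)/(209 + B) (v(B) = (B - 85)/(209 + B) = (-85 + B)/(209 + B))
(v(j(-8)) - 193381)*(k - 214492) = ((-85 + (1 - 1*(-8)))/(209 + (1 - 1*(-8))) - 193381)*(-175068 - 214492) = ((-85 + (1 + 8))/(209 + (1 + 8)) - 193381)*(-389560) = ((-85 + 9)/(209 + 9) - 193381)*(-389560) = (-76/218 - 193381)*(-389560) = ((1/218)*(-76) - 193381)*(-389560) = (-38/109 - 193381)*(-389560) = -21078567/109*(-389560) = 8211366560520/109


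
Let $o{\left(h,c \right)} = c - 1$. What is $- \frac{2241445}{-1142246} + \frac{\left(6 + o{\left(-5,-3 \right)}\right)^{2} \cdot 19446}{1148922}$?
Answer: $\frac{444015655859}{218725259802} \approx 2.03$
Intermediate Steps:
$o{\left(h,c \right)} = -1 + c$ ($o{\left(h,c \right)} = c - 1 = -1 + c$)
$- \frac{2241445}{-1142246} + \frac{\left(6 + o{\left(-5,-3 \right)}\right)^{2} \cdot 19446}{1148922} = - \frac{2241445}{-1142246} + \frac{\left(6 - 4\right)^{2} \cdot 19446}{1148922} = \left(-2241445\right) \left(- \frac{1}{1142246}\right) + \left(6 - 4\right)^{2} \cdot 19446 \cdot \frac{1}{1148922} = \frac{2241445}{1142246} + 2^{2} \cdot 19446 \cdot \frac{1}{1148922} = \frac{2241445}{1142246} + 4 \cdot 19446 \cdot \frac{1}{1148922} = \frac{2241445}{1142246} + 77784 \cdot \frac{1}{1148922} = \frac{2241445}{1142246} + \frac{12964}{191487} = \frac{444015655859}{218725259802}$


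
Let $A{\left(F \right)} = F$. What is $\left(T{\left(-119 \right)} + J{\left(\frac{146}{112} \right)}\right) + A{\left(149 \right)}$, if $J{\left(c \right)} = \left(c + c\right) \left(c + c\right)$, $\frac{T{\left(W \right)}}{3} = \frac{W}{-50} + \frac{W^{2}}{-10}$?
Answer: $- \frac{80073111}{19600} \approx -4085.4$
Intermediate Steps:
$T{\left(W \right)} = - \frac{3 W^{2}}{10} - \frac{3 W}{50}$ ($T{\left(W \right)} = 3 \left(\frac{W}{-50} + \frac{W^{2}}{-10}\right) = 3 \left(W \left(- \frac{1}{50}\right) + W^{2} \left(- \frac{1}{10}\right)\right) = 3 \left(- \frac{W}{50} - \frac{W^{2}}{10}\right) = 3 \left(- \frac{W^{2}}{10} - \frac{W}{50}\right) = - \frac{3 W^{2}}{10} - \frac{3 W}{50}$)
$J{\left(c \right)} = 4 c^{2}$ ($J{\left(c \right)} = 2 c 2 c = 4 c^{2}$)
$\left(T{\left(-119 \right)} + J{\left(\frac{146}{112} \right)}\right) + A{\left(149 \right)} = \left(\left(- \frac{3}{50}\right) \left(-119\right) \left(1 + 5 \left(-119\right)\right) + 4 \left(\frac{146}{112}\right)^{2}\right) + 149 = \left(\left(- \frac{3}{50}\right) \left(-119\right) \left(1 - 595\right) + 4 \left(146 \cdot \frac{1}{112}\right)^{2}\right) + 149 = \left(\left(- \frac{3}{50}\right) \left(-119\right) \left(-594\right) + 4 \left(\frac{73}{56}\right)^{2}\right) + 149 = \left(- \frac{106029}{25} + 4 \cdot \frac{5329}{3136}\right) + 149 = \left(- \frac{106029}{25} + \frac{5329}{784}\right) + 149 = - \frac{82993511}{19600} + 149 = - \frac{80073111}{19600}$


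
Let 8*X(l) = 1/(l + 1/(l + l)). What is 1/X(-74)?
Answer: -21906/37 ≈ -592.05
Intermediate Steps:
X(l) = 1/(8*(l + 1/(2*l))) (X(l) = 1/(8*(l + 1/(l + l))) = 1/(8*(l + 1/(2*l))))
1/X(-74) = 1/((¼)*(-74)/(1 + 2*(-74)²)) = 1/((¼)*(-74)/(1 + 2*5476)) = 1/((¼)*(-74)/(1 + 10952)) = 1/((¼)*(-74)/10953) = 1/((¼)*(-74)*(1/10953)) = 1/(-37/21906) = -21906/37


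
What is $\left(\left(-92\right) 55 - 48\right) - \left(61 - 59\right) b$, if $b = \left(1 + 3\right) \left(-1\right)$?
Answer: $-5100$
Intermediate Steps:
$b = -4$ ($b = 4 \left(-1\right) = -4$)
$\left(\left(-92\right) 55 - 48\right) - \left(61 - 59\right) b = \left(\left(-92\right) 55 - 48\right) - \left(61 - 59\right) \left(-4\right) = \left(-5060 - 48\right) - 2 \left(-4\right) = -5108 - -8 = -5108 + 8 = -5100$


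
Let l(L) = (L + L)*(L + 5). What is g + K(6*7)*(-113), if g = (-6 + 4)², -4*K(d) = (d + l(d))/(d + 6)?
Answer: 75273/32 ≈ 2352.3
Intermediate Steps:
l(L) = 2*L*(5 + L) (l(L) = (2*L)*(5 + L) = 2*L*(5 + L))
K(d) = -(d + 2*d*(5 + d))/(4*(6 + d)) (K(d) = -(d + 2*d*(5 + d))/(4*(d + 6)) = -(d + 2*d*(5 + d))/(4*(6 + d)))
g = 4 (g = (-2)² = 4)
g + K(6*7)*(-113) = 4 + ((6*7)*(-11 - 12*7)/(4*(6 + 6*7)))*(-113) = 4 + ((¼)*42*(-11 - 2*42)/(6 + 42))*(-113) = 4 + ((¼)*42*(-11 - 84)/48)*(-113) = 4 + ((¼)*42*(1/48)*(-95))*(-113) = 4 - 665/32*(-113) = 4 + 75145/32 = 75273/32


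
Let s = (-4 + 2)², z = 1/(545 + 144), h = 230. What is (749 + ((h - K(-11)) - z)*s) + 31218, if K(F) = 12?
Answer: 22626067/689 ≈ 32839.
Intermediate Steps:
z = 1/689 ≈ 0.0014514
s = 4 (s = (-2)² = 4)
(749 + ((h - K(-11)) - z)*s) + 31218 = (749 + ((230 - 1*12) - 1*1/689)*4) + 31218 = (749 + ((230 - 12) - 1/689)*4) + 31218 = (749 + (218 - 1/689)*4) + 31218 = (749 + (150201/689)*4) + 31218 = (749 + 600804/689) + 31218 = 1116865/689 + 31218 = 22626067/689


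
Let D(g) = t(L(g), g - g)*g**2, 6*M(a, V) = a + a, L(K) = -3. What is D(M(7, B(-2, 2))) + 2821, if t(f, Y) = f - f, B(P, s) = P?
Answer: 2821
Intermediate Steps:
t(f, Y) = 0
M(a, V) = a/3 (M(a, V) = (a + a)/6 = (2*a)/6 = a/3)
D(g) = 0 (D(g) = 0*g**2 = 0)
D(M(7, B(-2, 2))) + 2821 = 0 + 2821 = 2821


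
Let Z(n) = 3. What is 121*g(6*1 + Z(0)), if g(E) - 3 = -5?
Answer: -242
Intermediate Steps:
g(E) = -2 (g(E) = 3 - 5 = -2)
121*g(6*1 + Z(0)) = 121*(-2) = -242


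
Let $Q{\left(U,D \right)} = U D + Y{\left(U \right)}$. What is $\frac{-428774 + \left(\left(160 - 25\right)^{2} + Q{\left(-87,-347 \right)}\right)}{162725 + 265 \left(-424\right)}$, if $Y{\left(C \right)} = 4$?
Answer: $- \frac{380356}{50365} \approx -7.552$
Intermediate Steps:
$Q{\left(U,D \right)} = 4 + D U$ ($Q{\left(U,D \right)} = U D + 4 = D U + 4 = 4 + D U$)
$\frac{-428774 + \left(\left(160 - 25\right)^{2} + Q{\left(-87,-347 \right)}\right)}{162725 + 265 \left(-424\right)} = \frac{-428774 + \left(\left(160 - 25\right)^{2} + \left(4 - -30189\right)\right)}{162725 + 265 \left(-424\right)} = \frac{-428774 + \left(135^{2} + \left(4 + 30189\right)\right)}{162725 - 112360} = \frac{-428774 + \left(18225 + 30193\right)}{50365} = \left(-428774 + 48418\right) \frac{1}{50365} = \left(-380356\right) \frac{1}{50365} = - \frac{380356}{50365}$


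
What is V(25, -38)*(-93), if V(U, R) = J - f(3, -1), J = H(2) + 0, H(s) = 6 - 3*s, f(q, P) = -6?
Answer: -558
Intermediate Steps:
J = 0 (J = (6 - 3*2) + 0 = (6 - 6) + 0 = 0 + 0 = 0)
V(U, R) = 6 (V(U, R) = 0 - 1*(-6) = 0 + 6 = 6)
V(25, -38)*(-93) = 6*(-93) = -558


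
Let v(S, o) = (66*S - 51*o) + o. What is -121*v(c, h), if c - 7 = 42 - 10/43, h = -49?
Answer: -29493992/43 ≈ -6.8591e+5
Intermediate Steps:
c = 2097/43 (c = 7 + (42 - 10/43) = 7 + 1796/43 = 2097/43 ≈ 48.767)
v(S, o) = -50*o + 66*S (v(S, o) = (-51*o + 66*S) + o = -50*o + 66*S)
-121*v(c, h) = -121*(-50*(-49) + 66*(2097/43)) = -121*(2450 + 138402/43) = -121*243752/43 = -29493992/43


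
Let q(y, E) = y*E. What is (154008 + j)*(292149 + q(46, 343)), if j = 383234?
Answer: 165431317334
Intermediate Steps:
q(y, E) = E*y
(154008 + j)*(292149 + q(46, 343)) = (154008 + 383234)*(292149 + 343*46) = 537242*(292149 + 15778) = 537242*307927 = 165431317334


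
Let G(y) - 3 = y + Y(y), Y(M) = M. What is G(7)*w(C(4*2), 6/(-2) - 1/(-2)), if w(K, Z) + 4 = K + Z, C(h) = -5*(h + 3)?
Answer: -2091/2 ≈ -1045.5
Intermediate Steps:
C(h) = -15 - 5*h (C(h) = -5*(3 + h) = -15 - 5*h)
w(K, Z) = -4 + K + Z (w(K, Z) = -4 + (K + Z) = -4 + K + Z)
G(y) = 3 + 2*y (G(y) = 3 + (y + y) = 3 + 2*y)
G(7)*w(C(4*2), 6/(-2) - 1/(-2)) = (3 + 2*7)*(-4 + (-15 - 20*2) + (6/(-2) - 1/(-2))) = (3 + 14)*(-4 + (-15 - 5*8) + (6*(-1/2) - 1*(-1/2))) = 17*(-4 + (-15 - 40) + (-3 + 1/2)) = 17*(-4 - 55 - 5/2) = 17*(-123/2) = -2091/2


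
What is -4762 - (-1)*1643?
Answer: -3119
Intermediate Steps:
-4762 - (-1)*1643 = -4762 - 1*(-1643) = -4762 + 1643 = -3119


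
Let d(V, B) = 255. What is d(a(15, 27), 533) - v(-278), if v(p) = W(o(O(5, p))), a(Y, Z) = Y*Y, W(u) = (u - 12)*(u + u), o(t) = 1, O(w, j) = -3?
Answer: 277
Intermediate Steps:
W(u) = 2*u*(-12 + u) (W(u) = (-12 + u)*(2*u) = 2*u*(-12 + u))
a(Y, Z) = Y**2
v(p) = -22 (v(p) = 2*1*(-12 + 1) = 2*1*(-11) = -22)
d(a(15, 27), 533) - v(-278) = 255 - 1*(-22) = 255 + 22 = 277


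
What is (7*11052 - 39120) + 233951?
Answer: 272195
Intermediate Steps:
(7*11052 - 39120) + 233951 = (77364 - 39120) + 233951 = 38244 + 233951 = 272195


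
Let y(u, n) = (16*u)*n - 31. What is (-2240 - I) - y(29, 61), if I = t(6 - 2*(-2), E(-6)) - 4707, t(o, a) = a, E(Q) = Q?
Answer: -25800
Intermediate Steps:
y(u, n) = -31 + 16*n*u (y(u, n) = 16*n*u - 31 = -31 + 16*n*u)
I = -4713 (I = -6 - 4707 = -4713)
(-2240 - I) - y(29, 61) = (-2240 - 1*(-4713)) - (-31 + 16*61*29) = (-2240 + 4713) - (-31 + 28304) = 2473 - 1*28273 = 2473 - 28273 = -25800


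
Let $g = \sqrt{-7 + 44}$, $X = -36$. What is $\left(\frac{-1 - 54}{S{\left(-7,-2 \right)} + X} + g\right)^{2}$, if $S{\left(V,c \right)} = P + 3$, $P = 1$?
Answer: $\frac{40913}{1024} + \frac{55 \sqrt{37}}{16} \approx 60.864$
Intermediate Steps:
$S{\left(V,c \right)} = 4$ ($S{\left(V,c \right)} = 1 + 3 = 4$)
$g = \sqrt{37} \approx 6.0828$
$\left(\frac{-1 - 54}{S{\left(-7,-2 \right)} + X} + g\right)^{2} = \left(\frac{-1 - 54}{4 - 36} + \sqrt{37}\right)^{2} = \left(- \frac{55}{-32} + \sqrt{37}\right)^{2} = \left(\left(-55\right) \left(- \frac{1}{32}\right) + \sqrt{37}\right)^{2} = \left(\frac{55}{32} + \sqrt{37}\right)^{2}$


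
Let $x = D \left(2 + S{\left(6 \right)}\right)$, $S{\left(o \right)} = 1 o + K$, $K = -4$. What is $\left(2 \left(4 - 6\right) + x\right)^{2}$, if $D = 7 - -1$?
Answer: $784$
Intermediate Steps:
$S{\left(o \right)} = -4 + o$ ($S{\left(o \right)} = 1 o - 4 = o - 4 = -4 + o$)
$D = 8$ ($D = 7 + 1 = 8$)
$x = 32$ ($x = 8 \left(2 + \left(-4 + 6\right)\right) = 8 \left(2 + 2\right) = 8 \cdot 4 = 32$)
$\left(2 \left(4 - 6\right) + x\right)^{2} = \left(2 \left(4 - 6\right) + 32\right)^{2} = \left(2 \left(-2\right) + 32\right)^{2} = \left(-4 + 32\right)^{2} = 28^{2} = 784$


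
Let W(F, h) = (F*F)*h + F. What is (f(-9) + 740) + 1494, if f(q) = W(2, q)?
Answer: 2200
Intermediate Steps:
W(F, h) = F + h*F**2 (W(F, h) = F**2*h + F = h*F**2 + F = F + h*F**2)
f(q) = 2 + 4*q (f(q) = 2*(1 + 2*q) = 2 + 4*q)
(f(-9) + 740) + 1494 = ((2 + 4*(-9)) + 740) + 1494 = ((2 - 36) + 740) + 1494 = (-34 + 740) + 1494 = 706 + 1494 = 2200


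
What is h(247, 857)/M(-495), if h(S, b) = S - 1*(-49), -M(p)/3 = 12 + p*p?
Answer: -296/735111 ≈ -0.00040266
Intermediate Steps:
M(p) = -36 - 3*p² (M(p) = -3*(12 + p*p) = -3*(12 + p²) = -36 - 3*p²)
h(S, b) = 49 + S (h(S, b) = S + 49 = 49 + S)
h(247, 857)/M(-495) = (49 + 247)/(-36 - 3*(-495)²) = 296/(-36 - 3*245025) = 296/(-36 - 735075) = 296/(-735111) = 296*(-1/735111) = -296/735111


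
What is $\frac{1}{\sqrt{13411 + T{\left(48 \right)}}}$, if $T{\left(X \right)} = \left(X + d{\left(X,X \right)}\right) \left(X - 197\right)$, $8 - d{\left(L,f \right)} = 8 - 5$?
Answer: $\frac{\sqrt{5514}}{5514} \approx 0.013467$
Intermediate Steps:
$d{\left(L,f \right)} = 5$ ($d{\left(L,f \right)} = 8 - \left(8 - 5\right) = 8 - 3 = 5$)
$T{\left(X \right)} = \left(-197 + X\right) \left(5 + X\right)$ ($T{\left(X \right)} = \left(X + 5\right) \left(X - 197\right) = \left(5 + X\right) \left(-197 + X\right) = \left(-197 + X\right) \left(5 + X\right)$)
$\frac{1}{\sqrt{13411 + T{\left(48 \right)}}} = \frac{1}{\sqrt{13411 - \left(10201 - 2304\right)}} = \frac{1}{\sqrt{13411 - 7897}} = \frac{1}{\sqrt{5514}} = \frac{\sqrt{5514}}{5514}$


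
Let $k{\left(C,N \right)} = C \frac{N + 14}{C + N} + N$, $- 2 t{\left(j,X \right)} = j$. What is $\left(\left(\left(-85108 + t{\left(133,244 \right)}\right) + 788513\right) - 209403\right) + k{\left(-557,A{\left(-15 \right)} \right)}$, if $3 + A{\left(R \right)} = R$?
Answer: $\frac{568000669}{1150} \approx 4.9391 \cdot 10^{5}$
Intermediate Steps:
$A{\left(R \right)} = -3 + R$
$t{\left(j,X \right)} = - \frac{j}{2}$
$k{\left(C,N \right)} = N + \frac{C \left(14 + N\right)}{C + N}$ ($k{\left(C,N \right)} = C \frac{14 + N}{C + N} + N = \frac{C \left(14 + N\right)}{C + N} + N = N + \frac{C \left(14 + N\right)}{C + N}$)
$\left(\left(\left(-85108 + t{\left(133,244 \right)}\right) + 788513\right) - 209403\right) + k{\left(-557,A{\left(-15 \right)} \right)} = \left(\left(\left(-85108 - \frac{133}{2}\right) + 788513\right) - 209403\right) + \frac{\left(-3 - 15\right)^{2} + 14 \left(-557\right) + 2 \left(-557\right) \left(-3 - 15\right)}{-557 - 18} = \left(\left(\left(-85108 - \frac{133}{2}\right) + 788513\right) - 209403\right) + \frac{\left(-18\right)^{2} - 7798 + 2 \left(-557\right) \left(-18\right)}{-557 - 18} = \left(\left(- \frac{170349}{2} + 788513\right) - 209403\right) + \frac{324 - 7798 + 20052}{-575} = \left(\frac{1406677}{2} - 209403\right) - \frac{12578}{575} = \frac{987871}{2} - \frac{12578}{575} = \frac{568000669}{1150}$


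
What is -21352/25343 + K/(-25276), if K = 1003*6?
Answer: -346103663/320284834 ≈ -1.0806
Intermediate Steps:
K = 6018
-21352/25343 + K/(-25276) = -21352/25343 + 6018/(-25276) = -21352*1/25343 + 6018*(-1/25276) = -21352/25343 - 3009/12638 = -346103663/320284834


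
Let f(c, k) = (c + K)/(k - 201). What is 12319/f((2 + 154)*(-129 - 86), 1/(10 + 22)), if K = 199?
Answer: 79223489/1066912 ≈ 74.255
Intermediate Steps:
f(c, k) = (199 + c)/(-201 + k) (f(c, k) = (c + 199)/(k - 201) = (199 + c)/(-201 + k))
12319/f((2 + 154)*(-129 - 86), 1/(10 + 22)) = 12319/(((199 + (2 + 154)*(-129 - 86))/(-201 + 1/(10 + 22)))) = 12319/(((199 + 156*(-215))/(-201 + 1/32))) = 12319/(((199 - 33540)/(-201 + 1/32))) = 12319/((-33341/(-6431/32))) = 12319/((-32/6431*(-33341))) = 12319/(1066912/6431) = 12319*(6431/1066912) = 79223489/1066912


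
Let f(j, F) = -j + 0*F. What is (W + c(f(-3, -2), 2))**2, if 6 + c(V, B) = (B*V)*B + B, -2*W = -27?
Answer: 1849/4 ≈ 462.25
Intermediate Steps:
W = 27/2 (W = -1/2*(-27) = 27/2 ≈ 13.500)
f(j, F) = -j (f(j, F) = -j + 0 = -j)
c(V, B) = -6 + B + V*B**2 (c(V, B) = -6 + ((B*V)*B + B) = -6 + (V*B**2 + B) = -6 + (B + V*B**2) = -6 + B + V*B**2)
(W + c(f(-3, -2), 2))**2 = (27/2 + (-6 + 2 - 1*(-3)*2**2))**2 = (27/2 + (-6 + 2 + 3*4))**2 = (27/2 + (-6 + 2 + 12))**2 = (27/2 + 8)**2 = (43/2)**2 = 1849/4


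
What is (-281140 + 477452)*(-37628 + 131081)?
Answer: 18345945336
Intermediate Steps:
(-281140 + 477452)*(-37628 + 131081) = 196312*93453 = 18345945336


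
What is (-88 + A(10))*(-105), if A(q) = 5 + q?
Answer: 7665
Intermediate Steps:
(-88 + A(10))*(-105) = (-88 + (5 + 10))*(-105) = (-88 + 15)*(-105) = -73*(-105) = 7665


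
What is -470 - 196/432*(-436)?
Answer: -7349/27 ≈ -272.19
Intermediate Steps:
-470 - 196/432*(-436) = -470 - 196*1/432*(-436) = -470 - 49/108*(-436) = -470 + 5341/27 = -7349/27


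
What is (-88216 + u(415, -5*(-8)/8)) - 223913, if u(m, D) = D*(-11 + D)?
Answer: -312159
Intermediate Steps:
(-88216 + u(415, -5*(-8)/8)) - 223913 = (-88216 + (-5*(-8)/8)*(-11 - 5*(-8)/8)) - 223913 = (-88216 + (40*(⅛))*(-11 + 40*(⅛))) - 223913 = (-88216 + 5*(-11 + 5)) - 223913 = (-88216 + 5*(-6)) - 223913 = (-88216 - 30) - 223913 = -88246 - 223913 = -312159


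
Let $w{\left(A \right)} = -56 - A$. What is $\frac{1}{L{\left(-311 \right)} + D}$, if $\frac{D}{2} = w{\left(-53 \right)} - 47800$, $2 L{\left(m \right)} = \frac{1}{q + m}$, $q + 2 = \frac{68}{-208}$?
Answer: $- \frac{16293}{1557708584} \approx -1.046 \cdot 10^{-5}$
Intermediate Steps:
$q = - \frac{121}{52}$ ($q = -2 + \frac{68}{-208} = -2 + 68 \left(- \frac{1}{208}\right) = -2 - \frac{17}{52} = - \frac{121}{52} \approx -2.3269$)
$L{\left(m \right)} = \frac{1}{2 \left(- \frac{121}{52} + m\right)}$
$D = -95606$ ($D = 2 \left(\left(-56 - -53\right) - 47800\right) = 2 \left(\left(-56 + 53\right) - 47800\right) = 2 \left(-3 - 47800\right) = 2 \left(-47803\right) = -95606$)
$\frac{1}{L{\left(-311 \right)} + D} = \frac{1}{\frac{26}{-121 + 52 \left(-311\right)} - 95606} = \frac{1}{\frac{26}{-121 - 16172} - 95606} = \frac{1}{\frac{26}{-16293} - 95606} = \frac{1}{26 \left(- \frac{1}{16293}\right) - 95606} = \frac{1}{- \frac{26}{16293} - 95606} = \frac{1}{- \frac{1557708584}{16293}} = - \frac{16293}{1557708584}$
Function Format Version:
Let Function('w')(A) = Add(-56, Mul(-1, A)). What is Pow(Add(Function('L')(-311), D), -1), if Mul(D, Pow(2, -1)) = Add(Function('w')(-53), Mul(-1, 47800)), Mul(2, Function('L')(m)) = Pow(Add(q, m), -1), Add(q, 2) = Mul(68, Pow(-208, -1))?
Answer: Rational(-16293, 1557708584) ≈ -1.0460e-5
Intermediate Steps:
q = Rational(-121, 52) (q = Add(-2, Mul(68, Pow(-208, -1))) = Add(-2, Mul(68, Rational(-1, 208))) = Add(-2, Rational(-17, 52)) = Rational(-121, 52) ≈ -2.3269)
Function('L')(m) = Mul(Rational(1, 2), Pow(Add(Rational(-121, 52), m), -1))
D = -95606 (D = Mul(2, Add(Add(-56, Mul(-1, -53)), Mul(-1, 47800))) = Mul(2, Add(Add(-56, 53), -47800)) = Mul(2, Add(-3, -47800)) = Mul(2, -47803) = -95606)
Pow(Add(Function('L')(-311), D), -1) = Pow(Add(Mul(26, Pow(Add(-121, Mul(52, -311)), -1)), -95606), -1) = Pow(Add(Mul(26, Pow(Add(-121, -16172), -1)), -95606), -1) = Pow(Add(Mul(26, Pow(-16293, -1)), -95606), -1) = Pow(Add(Mul(26, Rational(-1, 16293)), -95606), -1) = Pow(Add(Rational(-26, 16293), -95606), -1) = Pow(Rational(-1557708584, 16293), -1) = Rational(-16293, 1557708584)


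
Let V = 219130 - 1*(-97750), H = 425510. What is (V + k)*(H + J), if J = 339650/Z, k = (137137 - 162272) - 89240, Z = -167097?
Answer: 14398329231574100/167097 ≈ 8.6168e+10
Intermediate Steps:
k = -114375 (k = -25135 - 89240 = -114375)
J = -339650/167097 (J = 339650/(-167097) = 339650*(-1/167097) = -339650/167097 ≈ -2.0326)
V = 316880 (V = 219130 + 97750 = 316880)
(V + k)*(H + J) = (316880 - 114375)*(425510 - 339650/167097) = 202505*(71101104820/167097) = 14398329231574100/167097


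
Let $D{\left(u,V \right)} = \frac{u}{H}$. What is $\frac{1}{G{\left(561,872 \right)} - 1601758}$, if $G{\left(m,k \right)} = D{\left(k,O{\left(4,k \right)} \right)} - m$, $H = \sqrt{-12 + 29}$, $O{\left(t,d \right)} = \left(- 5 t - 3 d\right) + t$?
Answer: $- \frac{27239423}{43646244261553} - \frac{872 \sqrt{17}}{43646244261553} \approx -6.2418 \cdot 10^{-7}$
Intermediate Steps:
$O{\left(t,d \right)} = - 4 t - 3 d$
$H = \sqrt{17} \approx 4.1231$
$D{\left(u,V \right)} = \frac{u \sqrt{17}}{17}$ ($D{\left(u,V \right)} = \frac{u}{\sqrt{17}} = u \frac{\sqrt{17}}{17} = \frac{u \sqrt{17}}{17}$)
$G{\left(m,k \right)} = - m + \frac{k \sqrt{17}}{17}$ ($G{\left(m,k \right)} = \frac{k \sqrt{17}}{17} - m = - m + \frac{k \sqrt{17}}{17}$)
$\frac{1}{G{\left(561,872 \right)} - 1601758} = \frac{1}{\left(\left(-1\right) 561 + \frac{1}{17} \cdot 872 \sqrt{17}\right) - 1601758} = \frac{1}{\left(-561 + \frac{872 \sqrt{17}}{17}\right) - 1601758} = \frac{1}{-1602319 + \frac{872 \sqrt{17}}{17}}$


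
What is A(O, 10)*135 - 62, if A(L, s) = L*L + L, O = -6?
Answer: 3988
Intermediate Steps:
A(L, s) = L + L² (A(L, s) = L² + L = L + L²)
A(O, 10)*135 - 62 = -6*(1 - 6)*135 - 62 = -6*(-5)*135 - 62 = 30*135 - 62 = 4050 - 62 = 3988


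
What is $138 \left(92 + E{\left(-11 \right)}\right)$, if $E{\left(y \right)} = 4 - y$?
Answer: $14766$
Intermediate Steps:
$138 \left(92 + E{\left(-11 \right)}\right) = 138 \left(92 + \left(4 - -11\right)\right) = 138 \left(92 + \left(4 + 11\right)\right) = 138 \left(92 + 15\right) = 138 \cdot 107 = 14766$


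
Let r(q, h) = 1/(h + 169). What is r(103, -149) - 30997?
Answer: -619939/20 ≈ -30997.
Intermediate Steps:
r(q, h) = 1/(169 + h)
r(103, -149) - 30997 = 1/(169 - 149) - 30997 = 1/20 - 30997 = -619939/20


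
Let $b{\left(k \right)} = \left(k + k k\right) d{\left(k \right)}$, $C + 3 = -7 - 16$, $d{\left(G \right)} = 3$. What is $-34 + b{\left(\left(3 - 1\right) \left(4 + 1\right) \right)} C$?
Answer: $-8614$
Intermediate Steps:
$C = -26$ ($C = -3 - 23 = -26$)
$b{\left(k \right)} = 3 k + 3 k^{2}$ ($b{\left(k \right)} = \left(k + k k\right) 3 = \left(k + k^{2}\right) 3 = 3 k + 3 k^{2}$)
$-34 + b{\left(\left(3 - 1\right) \left(4 + 1\right) \right)} C = -34 + 3 \left(3 - 1\right) \left(4 + 1\right) \left(1 + \left(3 - 1\right) \left(4 + 1\right)\right) \left(-26\right) = -34 + 3 \cdot 2 \cdot 5 \left(1 + 2 \cdot 5\right) \left(-26\right) = -34 + 3 \cdot 10 \left(1 + 10\right) \left(-26\right) = -34 + 3 \cdot 10 \cdot 11 \left(-26\right) = -34 + 330 \left(-26\right) = -34 - 8580 = -8614$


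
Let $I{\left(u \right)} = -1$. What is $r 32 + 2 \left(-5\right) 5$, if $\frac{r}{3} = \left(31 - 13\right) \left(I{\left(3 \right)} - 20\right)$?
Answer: $-36338$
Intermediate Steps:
$r = -1134$ ($r = 3 \left(31 - 13\right) \left(-1 - 20\right) = 3 \cdot 18 \left(-21\right) = 3 \left(-378\right) = -1134$)
$r 32 + 2 \left(-5\right) 5 = \left(-1134\right) 32 + 2 \left(-5\right) 5 = -36288 - 50 = -36338$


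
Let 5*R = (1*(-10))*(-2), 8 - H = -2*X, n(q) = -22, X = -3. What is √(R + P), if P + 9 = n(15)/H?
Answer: 4*I ≈ 4.0*I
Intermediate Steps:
H = 2 (H = 8 - (-2)*(-3) = 8 - 1*6 = 8 - 6 = 2)
P = -20 (P = -9 - 22/2 = -9 - 22*½ = -9 - 11 = -20)
R = 4 (R = ((1*(-10))*(-2))/5 = (-10*(-2))/5 = (⅕)*20 = 4)
√(R + P) = √(4 - 20) = √(-16) = 4*I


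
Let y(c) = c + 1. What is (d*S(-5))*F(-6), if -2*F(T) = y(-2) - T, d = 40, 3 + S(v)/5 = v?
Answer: 4000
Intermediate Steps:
y(c) = 1 + c
S(v) = -15 + 5*v
F(T) = ½ + T/2 (F(T) = -((1 - 2) - T)/2 = -(-1 - T)/2 = ½ + T/2)
(d*S(-5))*F(-6) = (40*(-15 + 5*(-5)))*(½ + (½)*(-6)) = (40*(-15 - 25))*(½ - 3) = (40*(-40))*(-5/2) = -1600*(-5/2) = 4000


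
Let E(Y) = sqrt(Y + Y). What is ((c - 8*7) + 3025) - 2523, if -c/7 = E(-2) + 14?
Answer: 348 - 14*I ≈ 348.0 - 14.0*I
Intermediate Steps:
E(Y) = sqrt(2)*sqrt(Y) (E(Y) = sqrt(2*Y) = sqrt(2)*sqrt(Y))
c = -98 - 14*I (c = -7*(sqrt(2)*sqrt(-2) + 14) = -7*(sqrt(2)*(I*sqrt(2)) + 14) = -7*(2*I + 14) = -7*(14 + 2*I) = -98 - 14*I ≈ -98.0 - 14.0*I)
((c - 8*7) + 3025) - 2523 = (((-98 - 14*I) - 8*7) + 3025) - 2523 = (((-98 - 14*I) - 56) + 3025) - 2523 = ((-154 - 14*I) + 3025) - 2523 = (2871 - 14*I) - 2523 = 348 - 14*I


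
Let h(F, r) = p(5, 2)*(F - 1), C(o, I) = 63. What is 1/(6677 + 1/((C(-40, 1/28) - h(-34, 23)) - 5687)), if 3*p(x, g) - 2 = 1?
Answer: 5589/37317752 ≈ 0.00014977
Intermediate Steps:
p(x, g) = 1 (p(x, g) = ⅔ + (⅓)*1 = ⅔ + ⅓ = 1)
h(F, r) = -1 + F (h(F, r) = 1*(F - 1) = 1*(-1 + F) = -1 + F)
1/(6677 + 1/((C(-40, 1/28) - h(-34, 23)) - 5687)) = 1/(6677 + 1/((63 - (-1 - 34)) - 5687)) = 1/(6677 + 1/((63 - 1*(-35)) - 5687)) = 1/(6677 + 1/((63 + 35) - 5687)) = 1/(6677 + 1/(98 - 5687)) = 1/(6677 + 1/(-5589)) = 1/(6677 - 1/5589) = 1/(37317752/5589) = 5589/37317752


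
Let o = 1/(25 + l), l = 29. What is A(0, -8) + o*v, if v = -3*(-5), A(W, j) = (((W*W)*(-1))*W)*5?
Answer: 5/18 ≈ 0.27778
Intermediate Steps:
A(W, j) = -5*W**3 (A(W, j) = ((W**2*(-1))*W)*5 = ((-W**2)*W)*5 = -W**3*5 = -5*W**3)
v = 15
o = 1/54 (o = 1/(25 + 29) = 1/54 ≈ 0.018519)
A(0, -8) + o*v = -5*0**3 + (1/54)*15 = -5*0 + 5/18 = 0 + 5/18 = 5/18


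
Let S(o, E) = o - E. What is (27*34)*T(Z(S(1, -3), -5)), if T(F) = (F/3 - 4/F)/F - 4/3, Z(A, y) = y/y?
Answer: -4590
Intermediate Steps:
Z(A, y) = 1
T(F) = -4/3 + (-4/F + F/3)/F (T(F) = (F*(1/3) - 4/F)/F - 4*1/3 = (F/3 - 4/F)/F - 4/3 = (-4/F + F/3)/F - 4/3 = -4/3 + (-4/F + F/3)/F)
(27*34)*T(Z(S(1, -3), -5)) = (27*34)*(-1 - 4/1**2) = 918*(-1 - 4*1) = 918*(-1 - 4) = 918*(-5) = -4590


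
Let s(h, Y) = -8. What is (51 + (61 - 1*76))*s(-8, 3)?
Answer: -288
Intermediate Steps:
(51 + (61 - 1*76))*s(-8, 3) = (51 + (61 - 1*76))*(-8) = (51 + (61 - 76))*(-8) = (51 - 15)*(-8) = 36*(-8) = -288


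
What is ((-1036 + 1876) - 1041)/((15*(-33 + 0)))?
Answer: 67/165 ≈ 0.40606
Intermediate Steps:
((-1036 + 1876) - 1041)/((15*(-33 + 0))) = (840 - 1041)/((15*(-33))) = -201/(-495) = -201*(-1/495) = 67/165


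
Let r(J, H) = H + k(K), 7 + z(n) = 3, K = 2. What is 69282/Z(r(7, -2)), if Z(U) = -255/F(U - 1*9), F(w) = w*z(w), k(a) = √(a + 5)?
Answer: -1016136/85 + 92376*√7/85 ≈ -9079.2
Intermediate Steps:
z(n) = -4 (z(n) = -7 + 3 = -4)
k(a) = √(5 + a)
F(w) = -4*w (F(w) = w*(-4) = -4*w)
r(J, H) = H + √7 (r(J, H) = H + √(5 + 2) = H + √7)
Z(U) = -255/(36 - 4*U) (Z(U) = -255*(-1/(4*(U - 1*9))) = -255*(-1/(4*(U - 9))) = -255*(-1/(4*(-9 + U))) = -255/(36 - 4*U))
69282/Z(r(7, -2)) = 69282/((255/(4*(-9 + (-2 + √7))))) = 69282/((255/(4*(-11 + √7)))) = 69282*(-44/255 + 4*√7/255) = -1016136/85 + 92376*√7/85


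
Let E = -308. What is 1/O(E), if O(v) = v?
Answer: -1/308 ≈ -0.0032468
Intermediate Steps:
1/O(E) = 1/(-308) = -1/308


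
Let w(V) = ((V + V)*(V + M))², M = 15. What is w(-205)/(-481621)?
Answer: -6068410000/481621 ≈ -12600.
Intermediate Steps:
w(V) = 4*V²*(15 + V)² (w(V) = ((V + V)*(V + 15))² = ((2*V)*(15 + V))² = (2*V*(15 + V))² = 4*V²*(15 + V)²)
w(-205)/(-481621) = (4*(-205)²*(15 - 205)²)/(-481621) = (4*42025*(-190)²)*(-1/481621) = (4*42025*36100)*(-1/481621) = 6068410000*(-1/481621) = -6068410000/481621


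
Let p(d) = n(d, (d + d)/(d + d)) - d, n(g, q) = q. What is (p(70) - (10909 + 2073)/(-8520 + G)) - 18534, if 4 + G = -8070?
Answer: -154342600/8297 ≈ -18602.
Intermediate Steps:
G = -8074 (G = -4 - 8070 = -8074)
p(d) = 1 - d (p(d) = (d + d)/(d + d) - d = (2*d)/((2*d)) - d = (2*d)*(1/(2*d)) - d = 1 - d)
(p(70) - (10909 + 2073)/(-8520 + G)) - 18534 = ((1 - 1*70) - (10909 + 2073)/(-8520 - 8074)) - 18534 = ((1 - 70) - 12982/(-16594)) - 18534 = (-69 - 12982*(-1)/16594) - 18534 = (-69 - 1*(-6491/8297)) - 18534 = (-69 + 6491/8297) - 18534 = -566002/8297 - 18534 = -154342600/8297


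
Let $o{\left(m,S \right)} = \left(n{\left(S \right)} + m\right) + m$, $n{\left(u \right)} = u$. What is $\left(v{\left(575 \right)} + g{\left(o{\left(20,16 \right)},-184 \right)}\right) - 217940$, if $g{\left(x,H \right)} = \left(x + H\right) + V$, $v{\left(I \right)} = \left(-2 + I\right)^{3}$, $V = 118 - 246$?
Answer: $187914321$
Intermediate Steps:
$V = -128$ ($V = 118 - 246 = -128$)
$o{\left(m,S \right)} = S + 2 m$ ($o{\left(m,S \right)} = \left(S + m\right) + m = S + 2 m$)
$g{\left(x,H \right)} = -128 + H + x$ ($g{\left(x,H \right)} = \left(x + H\right) - 128 = \left(H + x\right) - 128 = -128 + H + x$)
$\left(v{\left(575 \right)} + g{\left(o{\left(20,16 \right)},-184 \right)}\right) - 217940 = \left(\left(-2 + 575\right)^{3} - 256\right) - 217940 = \left(573^{3} - 256\right) - 217940 = \left(188132517 - 256\right) - 217940 = 188132261 - 217940 = 187914321$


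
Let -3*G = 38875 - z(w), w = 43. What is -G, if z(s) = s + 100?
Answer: 38732/3 ≈ 12911.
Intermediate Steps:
z(s) = 100 + s
G = -38732/3 (G = -(38875 - (100 + 43))/3 = -(38875 - 1*143)/3 = -(38875 - 143)/3 = -⅓*38732 = -38732/3 ≈ -12911.)
-G = -1*(-38732/3) = 38732/3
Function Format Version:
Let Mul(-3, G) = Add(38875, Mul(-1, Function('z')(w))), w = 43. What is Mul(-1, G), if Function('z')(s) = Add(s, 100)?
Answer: Rational(38732, 3) ≈ 12911.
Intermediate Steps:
Function('z')(s) = Add(100, s)
G = Rational(-38732, 3) (G = Mul(Rational(-1, 3), Add(38875, Mul(-1, Add(100, 43)))) = Mul(Rational(-1, 3), Add(38875, Mul(-1, 143))) = Mul(Rational(-1, 3), Add(38875, -143)) = Mul(Rational(-1, 3), 38732) = Rational(-38732, 3) ≈ -12911.)
Mul(-1, G) = Mul(-1, Rational(-38732, 3)) = Rational(38732, 3)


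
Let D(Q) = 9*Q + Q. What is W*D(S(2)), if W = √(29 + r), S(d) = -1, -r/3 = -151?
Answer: -10*√482 ≈ -219.54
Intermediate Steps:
r = 453 (r = -3*(-151) = 453)
W = √482 (W = √(29 + 453) = √482 ≈ 21.954)
D(Q) = 10*Q
W*D(S(2)) = √482*(10*(-1)) = √482*(-10) = -10*√482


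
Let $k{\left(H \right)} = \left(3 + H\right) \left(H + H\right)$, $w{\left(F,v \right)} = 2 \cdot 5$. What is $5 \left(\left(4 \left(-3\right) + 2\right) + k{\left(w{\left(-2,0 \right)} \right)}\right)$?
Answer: $1250$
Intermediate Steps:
$w{\left(F,v \right)} = 10$
$k{\left(H \right)} = 2 H \left(3 + H\right)$ ($k{\left(H \right)} = \left(3 + H\right) 2 H = 2 H \left(3 + H\right)$)
$5 \left(\left(4 \left(-3\right) + 2\right) + k{\left(w{\left(-2,0 \right)} \right)}\right) = 5 \left(\left(4 \left(-3\right) + 2\right) + 2 \cdot 10 \left(3 + 10\right)\right) = 5 \left(\left(-12 + 2\right) + 2 \cdot 10 \cdot 13\right) = 5 \left(-10 + 260\right) = 5 \cdot 250 = 1250$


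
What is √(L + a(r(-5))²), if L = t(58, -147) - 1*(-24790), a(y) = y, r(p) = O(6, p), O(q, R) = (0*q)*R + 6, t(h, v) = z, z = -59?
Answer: √24767 ≈ 157.38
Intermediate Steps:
t(h, v) = -59
O(q, R) = 6 (O(q, R) = 0*R + 6 = 0 + 6 = 6)
r(p) = 6
L = 24731 (L = -59 - 1*(-24790) = -59 + 24790 = 24731)
√(L + a(r(-5))²) = √(24731 + 6²) = √(24731 + 36) = √24767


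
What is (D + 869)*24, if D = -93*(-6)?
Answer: 34248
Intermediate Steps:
D = 558
(D + 869)*24 = (558 + 869)*24 = 1427*24 = 34248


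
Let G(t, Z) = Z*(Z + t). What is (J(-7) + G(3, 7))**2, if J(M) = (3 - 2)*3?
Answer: 5329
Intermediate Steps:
J(M) = 3 (J(M) = 1*3 = 3)
(J(-7) + G(3, 7))**2 = (3 + 7*(7 + 3))**2 = (3 + 7*10)**2 = (3 + 70)**2 = 73**2 = 5329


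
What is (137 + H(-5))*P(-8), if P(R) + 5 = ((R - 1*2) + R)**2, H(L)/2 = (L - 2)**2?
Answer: 74965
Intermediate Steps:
H(L) = 2*(-2 + L)**2 (H(L) = 2*(L - 2)**2 = 2*(-2 + L)**2)
P(R) = -5 + (-2 + 2*R)**2 (P(R) = -5 + ((R - 1*2) + R)**2 = -5 + ((R - 2) + R)**2 = -5 + ((-2 + R) + R)**2 = -5 + (-2 + 2*R)**2)
(137 + H(-5))*P(-8) = (137 + 2*(-2 - 5)**2)*(-5 + 4*(-1 - 8)**2) = (137 + 2*(-7)**2)*(-5 + 4*(-9)**2) = (137 + 2*49)*(-5 + 4*81) = (137 + 98)*(-5 + 324) = 235*319 = 74965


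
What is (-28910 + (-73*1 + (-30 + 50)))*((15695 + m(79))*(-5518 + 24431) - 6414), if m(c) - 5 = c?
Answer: -8643190969919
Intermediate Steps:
m(c) = 5 + c
(-28910 + (-73*1 + (-30 + 50)))*((15695 + m(79))*(-5518 + 24431) - 6414) = (-28910 + (-73*1 + (-30 + 50)))*((15695 + (5 + 79))*(-5518 + 24431) - 6414) = (-28910 + (-73 + 20))*((15695 + 84)*18913 - 6414) = (-28910 - 53)*(15779*18913 - 6414) = -28963*(298428227 - 6414) = -28963*298421813 = -8643190969919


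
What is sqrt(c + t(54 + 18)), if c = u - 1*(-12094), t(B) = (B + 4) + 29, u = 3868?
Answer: sqrt(16067) ≈ 126.76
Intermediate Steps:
t(B) = 33 + B (t(B) = (4 + B) + 29 = 33 + B)
c = 15962 (c = 3868 - 1*(-12094) = 3868 + 12094 = 15962)
sqrt(c + t(54 + 18)) = sqrt(15962 + (33 + (54 + 18))) = sqrt(15962 + (33 + 72)) = sqrt(15962 + 105) = sqrt(16067)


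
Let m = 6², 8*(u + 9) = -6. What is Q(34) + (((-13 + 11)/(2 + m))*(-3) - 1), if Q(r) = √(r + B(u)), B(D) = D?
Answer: -16/19 + √97/2 ≈ 4.0823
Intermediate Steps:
u = -39/4 (u = -9 + (⅛)*(-6) = -9 - ¾ = -39/4 ≈ -9.7500)
m = 36
Q(r) = √(-39/4 + r) (Q(r) = √(r - 39/4) = √(-39/4 + r))
Q(34) + (((-13 + 11)/(2 + m))*(-3) - 1) = √(-39 + 4*34)/2 + (((-13 + 11)/(2 + 36))*(-3) - 1) = √(-39 + 136)/2 + (-2/38*(-3) - 1) = √97/2 + (-2*1/38*(-3) - 1) = √97/2 + (-1/19*(-3) - 1) = √97/2 + (3/19 - 1) = √97/2 - 16/19 = -16/19 + √97/2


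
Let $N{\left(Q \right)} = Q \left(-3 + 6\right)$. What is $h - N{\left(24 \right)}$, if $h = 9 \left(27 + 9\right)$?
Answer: $252$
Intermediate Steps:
$N{\left(Q \right)} = 3 Q$ ($N{\left(Q \right)} = Q 3 = 3 Q$)
$h = 324$ ($h = 9 \cdot 36 = 324$)
$h - N{\left(24 \right)} = 324 - 3 \cdot 24 = 324 - 72 = 252$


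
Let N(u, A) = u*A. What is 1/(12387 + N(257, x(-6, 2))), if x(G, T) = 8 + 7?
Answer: 1/16242 ≈ 6.1569e-5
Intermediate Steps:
x(G, T) = 15
N(u, A) = A*u
1/(12387 + N(257, x(-6, 2))) = 1/(12387 + 15*257) = 1/(12387 + 3855) = 1/16242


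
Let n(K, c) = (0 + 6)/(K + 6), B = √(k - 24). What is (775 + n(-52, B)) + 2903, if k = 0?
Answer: 84591/23 ≈ 3677.9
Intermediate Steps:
B = 2*I*√6 (B = √(0 - 24) = √(-24) = 2*I*√6 ≈ 4.899*I)
n(K, c) = 6/(6 + K)
(775 + n(-52, B)) + 2903 = (775 + 6/(6 - 52)) + 2903 = (775 + 6/(-46)) + 2903 = (775 + 6*(-1/46)) + 2903 = (775 - 3/23) + 2903 = 17822/23 + 2903 = 84591/23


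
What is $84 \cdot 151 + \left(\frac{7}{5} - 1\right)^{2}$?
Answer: $\frac{317104}{25} \approx 12684.0$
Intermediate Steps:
$84 \cdot 151 + \left(\frac{7}{5} - 1\right)^{2} = 12684 + \left(7 \cdot \frac{1}{5} - 1\right)^{2} = 12684 + \left(\frac{7}{5} - 1\right)^{2} = 12684 + \left(\frac{2}{5}\right)^{2} = 12684 + \frac{4}{25} = \frac{317104}{25}$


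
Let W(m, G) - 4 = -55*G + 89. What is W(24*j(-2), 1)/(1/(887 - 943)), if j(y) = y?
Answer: -2128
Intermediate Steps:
W(m, G) = 93 - 55*G (W(m, G) = 4 + (-55*G + 89) = 4 + (89 - 55*G) = 93 - 55*G)
W(24*j(-2), 1)/(1/(887 - 943)) = (93 - 55*1)/(1/(887 - 943)) = (93 - 55)/(1/(-56)) = 38/(-1/56) = 38*(-56) = -2128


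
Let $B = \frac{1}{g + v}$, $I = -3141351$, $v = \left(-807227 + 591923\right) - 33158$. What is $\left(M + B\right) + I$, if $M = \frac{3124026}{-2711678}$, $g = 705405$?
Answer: $- \frac{1946196893985709547}{619541140177} \approx -3.1414 \cdot 10^{6}$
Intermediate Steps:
$v = -248462$ ($v = -215304 - 33158 = -248462$)
$M = - \frac{1562013}{1355839}$ ($M = 3124026 \left(- \frac{1}{2711678}\right) = - \frac{1562013}{1355839} \approx -1.1521$)
$B = \frac{1}{456943}$ ($B = \frac{1}{705405 - 248462} = \frac{1}{456943} \approx 2.1885 \cdot 10^{-6}$)
$\left(M + B\right) + I = \left(- \frac{1562013}{1355839} + \frac{1}{456943}\right) - 3141351 = - \frac{713749550420}{619541140177} - 3141351 = - \frac{1946196893985709547}{619541140177}$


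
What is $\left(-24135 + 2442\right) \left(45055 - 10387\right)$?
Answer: $-752052924$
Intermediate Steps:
$\left(-24135 + 2442\right) \left(45055 - 10387\right) = \left(-21693\right) 34668 = -752052924$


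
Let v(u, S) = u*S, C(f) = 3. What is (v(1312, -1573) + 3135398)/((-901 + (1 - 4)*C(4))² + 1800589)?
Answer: 1071622/2628689 ≈ 0.40766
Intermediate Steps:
v(u, S) = S*u
(v(1312, -1573) + 3135398)/((-901 + (1 - 4)*C(4))² + 1800589) = (-1573*1312 + 3135398)/((-901 + (1 - 4)*3)² + 1800589) = (-2063776 + 3135398)/((-901 - 3*3)² + 1800589) = 1071622/((-901 - 9)² + 1800589) = 1071622/((-910)² + 1800589) = 1071622/(828100 + 1800589) = 1071622/2628689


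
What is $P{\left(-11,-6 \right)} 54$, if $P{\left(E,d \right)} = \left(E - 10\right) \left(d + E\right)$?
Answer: $19278$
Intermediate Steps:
$P{\left(E,d \right)} = \left(-10 + E\right) \left(E + d\right)$
$P{\left(-11,-6 \right)} 54 = \left(\left(-11\right)^{2} - -110 - -60 - -66\right) 54 = \left(121 + 110 + 60 + 66\right) 54 = 357 \cdot 54 = 19278$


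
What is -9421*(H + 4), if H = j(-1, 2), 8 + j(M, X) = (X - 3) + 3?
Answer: 18842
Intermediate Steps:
j(M, X) = -8 + X (j(M, X) = -8 + ((X - 3) + 3) = -8 + ((-3 + X) + 3) = -8 + X)
H = -6 (H = -8 + 2 = -6)
-9421*(H + 4) = -9421*(-6 + 4) = -9421*(-2) = 18842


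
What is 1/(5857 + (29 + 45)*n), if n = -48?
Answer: 1/2305 ≈ 0.00043384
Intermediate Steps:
1/(5857 + (29 + 45)*n) = 1/(5857 + (29 + 45)*(-48)) = 1/(5857 + 74*(-48)) = 1/(5857 - 3552) = 1/2305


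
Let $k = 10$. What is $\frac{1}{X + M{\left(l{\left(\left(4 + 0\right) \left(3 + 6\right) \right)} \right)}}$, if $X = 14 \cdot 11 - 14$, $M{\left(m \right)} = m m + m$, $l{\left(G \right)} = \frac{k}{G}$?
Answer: $\frac{324}{45475} \approx 0.0071248$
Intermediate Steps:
$l{\left(G \right)} = \frac{10}{G}$
$M{\left(m \right)} = m + m^{2}$ ($M{\left(m \right)} = m^{2} + m = m + m^{2}$)
$X = 140$ ($X = 154 - 14 = 140$)
$\frac{1}{X + M{\left(l{\left(\left(4 + 0\right) \left(3 + 6\right) \right)} \right)}} = \frac{1}{140 + \frac{10}{\left(4 + 0\right) \left(3 + 6\right)} \left(1 + \frac{10}{\left(4 + 0\right) \left(3 + 6\right)}\right)} = \frac{1}{140 + \frac{10}{4 \cdot 9} \left(1 + \frac{10}{4 \cdot 9}\right)} = \frac{1}{140 + \frac{10}{36} \left(1 + \frac{10}{36}\right)} = \frac{1}{140 + 10 \cdot \frac{1}{36} \left(1 + 10 \cdot \frac{1}{36}\right)} = \frac{1}{140 + \frac{5 \left(1 + \frac{5}{18}\right)}{18}} = \frac{1}{140 + \frac{5}{18} \cdot \frac{23}{18}} = \frac{1}{140 + \frac{115}{324}} = \frac{1}{\frac{45475}{324}} = \frac{324}{45475}$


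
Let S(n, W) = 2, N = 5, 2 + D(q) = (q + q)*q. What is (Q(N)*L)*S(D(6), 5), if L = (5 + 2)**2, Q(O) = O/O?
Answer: 98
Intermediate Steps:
D(q) = -2 + 2*q**2 (D(q) = -2 + (q + q)*q = -2 + (2*q)*q = -2 + 2*q**2)
Q(O) = 1
L = 49 (L = 7**2 = 49)
(Q(N)*L)*S(D(6), 5) = (1*49)*2 = 49*2 = 98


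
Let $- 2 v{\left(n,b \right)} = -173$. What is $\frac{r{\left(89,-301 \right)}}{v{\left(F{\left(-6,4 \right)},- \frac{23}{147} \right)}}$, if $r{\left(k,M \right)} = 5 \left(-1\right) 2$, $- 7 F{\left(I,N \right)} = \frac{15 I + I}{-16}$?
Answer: $- \frac{20}{173} \approx -0.11561$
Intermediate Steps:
$F{\left(I,N \right)} = \frac{I}{7}$ ($F{\left(I,N \right)} = - \frac{\left(15 I + I\right) \frac{1}{-16}}{7} = - \frac{16 I \left(- \frac{1}{16}\right)}{7} = - \frac{\left(-1\right) I}{7} = \frac{I}{7}$)
$v{\left(n,b \right)} = \frac{173}{2}$ ($v{\left(n,b \right)} = \left(- \frac{1}{2}\right) \left(-173\right) = \frac{173}{2}$)
$r{\left(k,M \right)} = -10$ ($r{\left(k,M \right)} = \left(-5\right) 2 = -10$)
$\frac{r{\left(89,-301 \right)}}{v{\left(F{\left(-6,4 \right)},- \frac{23}{147} \right)}} = - \frac{10}{\frac{173}{2}} = \left(-10\right) \frac{2}{173} = - \frac{20}{173}$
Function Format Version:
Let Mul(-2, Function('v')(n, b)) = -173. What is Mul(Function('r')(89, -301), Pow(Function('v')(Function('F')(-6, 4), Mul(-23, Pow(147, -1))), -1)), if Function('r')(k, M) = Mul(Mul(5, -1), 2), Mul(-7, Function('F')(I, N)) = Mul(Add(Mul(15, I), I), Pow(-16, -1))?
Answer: Rational(-20, 173) ≈ -0.11561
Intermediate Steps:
Function('F')(I, N) = Mul(Rational(1, 7), I) (Function('F')(I, N) = Mul(Rational(-1, 7), Mul(Add(Mul(15, I), I), Pow(-16, -1))) = Mul(Rational(-1, 7), Mul(Mul(16, I), Rational(-1, 16))) = Mul(Rational(-1, 7), Mul(-1, I)) = Mul(Rational(1, 7), I))
Function('v')(n, b) = Rational(173, 2) (Function('v')(n, b) = Mul(Rational(-1, 2), -173) = Rational(173, 2))
Function('r')(k, M) = -10 (Function('r')(k, M) = Mul(-5, 2) = -10)
Mul(Function('r')(89, -301), Pow(Function('v')(Function('F')(-6, 4), Mul(-23, Pow(147, -1))), -1)) = Mul(-10, Pow(Rational(173, 2), -1)) = Mul(-10, Rational(2, 173)) = Rational(-20, 173)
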